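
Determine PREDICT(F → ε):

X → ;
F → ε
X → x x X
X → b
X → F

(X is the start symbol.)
PREDICT(F → ε) = (FIRST(RHS) \ {ε}) ∪ (FOLLOW(F) if ε ∈ FIRST(RHS), i.e. RHS ⇒* ε)
The right-hand side is ε (FIRST(ε) = { ε }), so the predict set is FOLLOW(F) = { $ }
PREDICT(F → ε) = { $ }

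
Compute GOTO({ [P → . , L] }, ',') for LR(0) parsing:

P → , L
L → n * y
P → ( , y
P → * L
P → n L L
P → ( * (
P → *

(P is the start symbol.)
{ [L → . n * y], [P → , . L] }

GOTO(I, ',') = CLOSURE({ [A → αX.β] : [A → α.Xβ] ∈ I, X = ',' })

Items with dot before ',', with the dot advanced:
  [P → . , L] → [P → , . L]
Closure of the advanced items:
  [P → , . L] has the dot before L: add [L → . n * y]

GOTO = { [L → . n * y], [P → , . L] }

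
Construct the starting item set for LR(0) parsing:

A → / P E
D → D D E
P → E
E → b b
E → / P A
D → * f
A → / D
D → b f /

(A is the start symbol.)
{ [A → . / D], [A → . / P E], [A' → . A] }

First, augment the grammar with A' → A
I₀ = CLOSURE({ [A' → . A] }):
  [A' → . A] has the dot before A: add [A → . / P E], [A → . / D]
No further items can be added.

I₀ = { [A → . / D], [A → . / P E], [A' → . A] }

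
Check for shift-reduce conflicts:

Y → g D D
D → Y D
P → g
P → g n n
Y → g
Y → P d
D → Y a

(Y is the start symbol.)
A shift-reduce conflict occurs when an LR(0) state has both:
  - a complete (reduce) item [A → α .] (dot at the end), and
  - a shift item [B → β . c γ] (dot before a terminal).

Augment with Y' → Y and build the canonical LR(0) collection (I0 = CLOSURE({[Y' → . Y]}), then GOTO on every symbol after a dot until no new states appear). It has 12 states:
  I0: { [P → . g n n], [P → . g], [Y → . P d], [Y → . g D D], [Y → . g], [Y' → . Y] }  — shift
  I1: { [Y → P . d] }  — shift
  I2: { [Y' → Y .] }  — accept
  I3: { [D → . Y D], [D → . Y a], [P → . g n n], [P → . g], [P → g . n n], [P → g .], [Y → . P d], [Y → . g D D], [Y → . g], [Y → g . D D], [Y → g .] }  — shift, 2 reduces
  I4: { [D → . Y D], [D → . Y a], [P → . g n n], [P → . g], [Y → . P d], [Y → . g D D], [Y → . g], [Y → g D . D] }  — shift
  I5: { [D → . Y D], [D → . Y a], [D → Y . D], [D → Y . a], [P → . g n n], [P → . g], [Y → . P d], [Y → . g D D], [Y → . g] }  — shift
  I6: { [P → g n . n] }  — shift
  I7: { [P → g n n .] }  — reduce
  I8: { [D → Y D .] }  — reduce
  I9: { [D → Y a .] }  — reduce
  I10: { [Y → g D D .] }  — reduce
  I11: { [Y → P d .] }  — reduce

I3 contains reduce items [P → g .], [Y → g .] and shift items [P → . g], [P → . g n n], [P → g . n n], [Y → . g], [Y → . g D D] — shift-reduce conflict.

Answer: Yes — I3: [P → g .] vs [P → . g]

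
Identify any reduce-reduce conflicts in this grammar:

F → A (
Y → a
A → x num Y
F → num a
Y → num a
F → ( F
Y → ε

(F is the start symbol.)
No reduce-reduce conflicts

A reduce-reduce conflict occurs when an LR(0) state has two complete items [A → α .] and [B → β .] — both call for a reduction, and with no lookahead the parser cannot choose between them.

Augment with F' → F and build the canonical LR(0) collection (I0 = CLOSURE({[F' → . F]}), then GOTO on every symbol after a dot until no new states appear). It has 14 states:
  I0: { [A → . x num Y], [F → . ( F], [F → . A (], [F → . num a], [F' → . F] }  — shift
  I1: { [A → . x num Y], [F → ( . F], [F → . ( F], [F → . A (], [F → . num a] }  — shift
  I2: { [F → A . (] }  — shift
  I3: { [F' → F .] }  — accept
  I4: { [F → num . a] }  — shift
  I5: { [A → x . num Y] }  — shift
  I6: { [A → x num . Y], [Y → . a], [Y → . num a], [Y → .] }  — shift, reduce
  I7: { [A → x num Y .] }  — reduce
  I8: { [Y → a .] }  — reduce
  I9: { [Y → num . a] }  — shift
  I10: { [Y → num a .] }  — reduce
  I11: { [F → num a .] }  — reduce
  I12: { [F → A ( .] }  — reduce
  I13: { [F → ( F .] }  — reduce

No state contains more than one complete item.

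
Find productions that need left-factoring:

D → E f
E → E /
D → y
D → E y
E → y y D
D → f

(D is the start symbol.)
Left-factoring is needed when two productions for the same non-terminal
share a common prefix on the right-hand side.

Productions for D:
  D → E f
  D → y
  D → E y
  D → f
Productions for E:
  E → E /
  E → y y D

Found common prefix 'E' in productions for D

Answer: Yes, D has productions with common prefix 'E'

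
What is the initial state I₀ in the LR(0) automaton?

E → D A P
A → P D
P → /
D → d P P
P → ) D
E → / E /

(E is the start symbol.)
First, augment the grammar with E' → E
I₀ = CLOSURE({ [E' → . E] }):
  [E' → . E] has the dot before E: add [E → . D A P], [E → . / E /]
  [E → . D A P] has the dot before D: add [D → . d P P]
No further items can be added.

I₀ = { [D → . d P P], [E → . / E /], [E → . D A P], [E' → . E] }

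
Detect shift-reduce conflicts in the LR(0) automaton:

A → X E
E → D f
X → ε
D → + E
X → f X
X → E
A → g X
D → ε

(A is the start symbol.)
A shift-reduce conflict occurs when an LR(0) state has both:
  - a complete (reduce) item [A → α .] (dot at the end), and
  - a shift item [B → β . c γ] (dot before a terminal).

Augment with A' → A and build the canonical LR(0) collection (I0 = CLOSURE({[A' → . A]}), then GOTO on every symbol after a dot until no new states appear). It has 13 states:
  I0: { [A → . X E], [A → . g X], [A' → . A], [D → . + E], [D → .], [E → . D f], [X → . E], [X → . f X], [X → .] }  — shift, 2 reduces
  I1: { [D → + . E], [D → . + E], [D → .], [E → . D f] }  — shift, reduce
  I2: { [A' → A .] }  — accept
  I3: { [E → D . f] }  — shift
  I4: { [X → E .] }  — reduce
  I5: { [A → X . E], [D → . + E], [D → .], [E → . D f] }  — shift, reduce
  I6: { [D → . + E], [D → .], [E → . D f], [X → . E], [X → . f X], [X → .], [X → f . X] }  — shift, 2 reduces
  I7: { [A → g . X], [D → . + E], [D → .], [E → . D f], [X → . E], [X → . f X], [X → .] }  — shift, 2 reduces
  I8: { [A → g X .] }  — reduce
  I9: { [X → f X .] }  — reduce
  I10: { [A → X E .] }  — reduce
  I11: { [E → D f .] }  — reduce
  I12: { [D → + E .] }  — reduce

I0 contains reduce items [D → .], [X → .] and shift items [A → . g X], [D → . + E], [X → . f X] — shift-reduce conflict.
I1 contains reduce item [D → .] and shift item [D → . + E] — shift-reduce conflict.
I5 contains reduce item [D → .] and shift item [D → . + E] — shift-reduce conflict.
I6 contains reduce items [D → .], [X → .] and shift items [D → . + E], [X → . f X] — shift-reduce conflict.
I7 contains reduce items [D → .], [X → .] and shift items [D → . + E], [X → . f X] — shift-reduce conflict.

Answer: Yes — I0: [D → .] vs [A → . g X]; I1: [D → .] vs [D → . + E]; I5: [D → .] vs [D → . + E]; I6: [D → .] vs [D → . + E]; I7: [D → .] vs [D → . + E]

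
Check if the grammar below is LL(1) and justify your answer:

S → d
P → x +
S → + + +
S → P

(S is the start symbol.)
Yes, the grammar is LL(1).

A grammar is LL(1) if for each non-terminal N with multiple productions, the predict sets of those productions are pairwise disjoint, where PREDICT(N → α) = (FIRST(α) \ {ε}) ∪ (FOLLOW(N) if α ⇒* ε).

Relevant sets:
  FIRST(P) = { 'x' }

For S:
  PREDICT(S → d) = { 'd' }
  PREDICT(S → '+' '+' '+') = { '+' }
  PREDICT(S → P) = { 'x' }
P has a single production, so nothing to check there.

All predict sets are disjoint. The grammar IS LL(1).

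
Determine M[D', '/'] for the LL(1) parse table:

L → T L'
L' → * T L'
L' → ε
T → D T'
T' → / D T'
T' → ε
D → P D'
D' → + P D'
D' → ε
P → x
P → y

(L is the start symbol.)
D' → ε

To find M[D', '/'], we find productions for D' where '/' is in the predict set (PREDICT(N → α) = (FIRST(α) \ {ε}) ∪ (FOLLOW(N) if α ⇒* ε)).

Relevant sets:
  FOLLOW(D') = { $, '*', '/' }

D' → + P D': PREDICT = { '+' }
D' → ε: PREDICT = { $, '*', '/' }
  '/' is in predict set, so this production goes in M[D', '/']

M[D', '/'] = D' → ε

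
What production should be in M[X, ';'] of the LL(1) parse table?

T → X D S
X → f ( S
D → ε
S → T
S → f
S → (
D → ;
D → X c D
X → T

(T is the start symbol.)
Empty (error entry)

To find M[X, ';'], we find productions for X where ';' is in the predict set (PREDICT(N → α) = (FIRST(α) \ {ε}) ∪ (FOLLOW(N) if α ⇒* ε)).

Relevant sets:
  FIRST(T) = { 'f' }

X → f ( S: PREDICT = { 'f' }
X → T: PREDICT = { 'f' }

M[X, ';'] is empty (no production applies)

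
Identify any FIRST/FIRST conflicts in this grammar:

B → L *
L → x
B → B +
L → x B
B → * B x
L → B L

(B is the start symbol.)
A FIRST/FIRST conflict occurs when two productions N → α and N → β for the same non-terminal have FIRST(α) ∩ FIRST(β) ≠ ∅ (with ε ∈ FIRST of a nullable right-hand side, so two nullable alternatives also conflict).

FIRST sets of the non-terminals at (or reachable through a nullable prefix from) the front of some alternative:
  FIRST(L) = { '*', 'x' }
  FIRST(B) = { '*', 'x' }

Productions for B:
  B → L *: FIRST = { '*', 'x' }
  B → B +: FIRST = { '*', 'x' }
  B → * B x: FIRST = { '*' }
Productions for L:
  L → x: FIRST = { 'x' }
  L → x B: FIRST = { 'x' }
  L → B L: FIRST = { '*', 'x' }

Conflict for B: B → L * and B → B +
  Overlap: { '*', 'x' }
Conflict for B: B → L * and B → * B x
  Overlap: { '*' }
Conflict for B: B → B + and B → * B x
  Overlap: { '*' }
Conflict for L: L → x and L → x B
  Overlap: { 'x' }
Conflict for L: L → x and L → B L
  Overlap: { 'x' }
Conflict for L: L → x B and L → B L
  Overlap: { 'x' }

Answer: Yes. B → L '*' / B → B '+' on { '*', 'x' }; B → L '*' / B → '*' B x on { '*' }; B → B '+' / B → '*' B x on { '*' }; L → x / L → x B on { 'x' }; L → x / L → B L on { 'x' }; L → x B / L → B L on { 'x' }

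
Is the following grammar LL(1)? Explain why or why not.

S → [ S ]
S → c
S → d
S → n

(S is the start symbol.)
Yes, the grammar is LL(1).

For S:
  PREDICT(S → '[' S ']') = { '[' }
  PREDICT(S → c) = { 'c' }
  PREDICT(S → d) = { 'd' }
  PREDICT(S → n) = { 'n' }

All predict sets are disjoint. The grammar IS LL(1).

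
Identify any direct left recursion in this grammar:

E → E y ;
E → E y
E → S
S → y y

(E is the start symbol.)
Yes, E is left-recursive

Direct left recursion occurs when N → N α for some non-terminal N (the right-hand side begins with the left-hand side itself).

E → E y ;: LEFT RECURSIVE (starts with E)
E → E y: LEFT RECURSIVE (starts with E)
E → S: starts with S
S → y y: starts with y

The grammar has direct left recursion on: E.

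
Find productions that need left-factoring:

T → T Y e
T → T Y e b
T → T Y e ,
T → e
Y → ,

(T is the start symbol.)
Yes, T has productions with common prefix 'T Y e'

Left-factoring is needed when two productions for the same non-terminal
share a common prefix on the right-hand side.

Productions for T:
  T → T Y e
  T → T Y e b
  T → T Y e ,
  T → e

Found common prefix 'T Y e' in productions for T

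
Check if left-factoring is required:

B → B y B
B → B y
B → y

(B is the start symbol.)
Yes, B has productions with common prefix 'B y'

Left-factoring is needed when two productions for the same non-terminal
share a common prefix on the right-hand side.

Productions for B:
  B → B y B
  B → B y
  B → y

Found common prefix 'B y' in productions for B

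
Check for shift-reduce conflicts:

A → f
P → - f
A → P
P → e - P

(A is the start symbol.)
A shift-reduce conflict occurs when an LR(0) state has both:
  - a complete (reduce) item [A → α .] (dot at the end), and
  - a shift item [B → β . c γ] (dot before a terminal).

Augment with A' → A and build the canonical LR(0) collection (I0 = CLOSURE({[A' → . A]}), then GOTO on every symbol after a dot until no new states appear). It has 9 states:
  I0: { [A → . P], [A → . f], [A' → . A], [P → . - f], [P → . e - P] }  — shift
  I1: { [P → - . f] }  — shift
  I2: { [A' → A .] }  — accept
  I3: { [A → P .] }  — reduce
  I4: { [P → e . - P] }  — shift
  I5: { [A → f .] }  — reduce
  I6: { [P → . - f], [P → . e - P], [P → e - . P] }  — shift
  I7: { [P → e - P .] }  — reduce
  I8: { [P → - f .] }  — reduce

No state contains both a complete item and a shift item.

Answer: No shift-reduce conflicts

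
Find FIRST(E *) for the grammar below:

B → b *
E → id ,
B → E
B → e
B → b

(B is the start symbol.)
{ 'id' }

FIRST sets of the non-terminals involved (from the grammar, by fixed-point iteration):
  FIRST(E) = { 'id' }

To compute FIRST(E *), process the symbols left to right:
Symbol E is a non-terminal. Add FIRST(E) \ {ε} = { 'id' }
E is not nullable (ε ∉ FIRST(E)), so stop here.
FIRST(E *) = { 'id' }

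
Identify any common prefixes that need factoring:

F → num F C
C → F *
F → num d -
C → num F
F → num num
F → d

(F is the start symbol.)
Yes, F has productions with common prefix 'num'

Left-factoring is needed when two productions for the same non-terminal
share a common prefix on the right-hand side.

Productions for F:
  F → num F C
  F → num d -
  F → num num
  F → d
Productions for C:
  C → F *
  C → num F

Found common prefix 'num' in productions for F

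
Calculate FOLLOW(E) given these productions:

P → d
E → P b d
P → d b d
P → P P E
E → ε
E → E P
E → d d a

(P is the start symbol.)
{ $, 'b', 'd' }

To compute FOLLOW(E), find every occurrence of E on a right-hand side N → α E β: add FIRST(β) \ {ε}, and if β is empty or nullable also add FOLLOW(N). Iterate to a fixed point.

In P → P P E: E is at the end, add FOLLOW(P)
In E → E P: E is followed by P, add FIRST(P) \ {ε} = { 'd' }

The FOLLOW sets referred to above (computed the same way, to a fixed point):
  FOLLOW(P) = { $, 'b', 'd' }

Taking the union: FOLLOW(E) = { $, 'b', 'd' }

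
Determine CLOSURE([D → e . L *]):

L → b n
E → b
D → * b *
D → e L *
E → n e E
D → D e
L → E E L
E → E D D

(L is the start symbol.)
To compute CLOSURE, for each item [A → α.Bβ] where B is a non-terminal, add [B → .γ] for all productions B → γ; repeat for the newly added items until nothing changes.

Start with: [D → e . L *]
  [D → e . L *] has the dot before L: add [L → . b n], [L → . E E L]
  [L → . E E L] has the dot before E: add [E → . b], [E → . n e E], [E → . E D D]
No further items can be added.

CLOSURE = { [D → e . L *], [E → . E D D], [E → . b], [E → . n e E], [L → . E E L], [L → . b n] }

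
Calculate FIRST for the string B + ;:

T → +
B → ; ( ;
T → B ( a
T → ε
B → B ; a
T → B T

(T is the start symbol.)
FIRST sets of the non-terminals involved (from the grammar, by fixed-point iteration):
  FIRST(B) = { ';' }

To compute FIRST(B + ;), process the symbols left to right:
Symbol B is a non-terminal. Add FIRST(B) \ {ε} = { ';' }
B is not nullable (ε ∉ FIRST(B)), so stop here.
FIRST(B + ;) = { ';' }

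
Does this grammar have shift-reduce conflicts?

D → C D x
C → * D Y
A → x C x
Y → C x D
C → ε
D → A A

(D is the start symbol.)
A shift-reduce conflict occurs when an LR(0) state has both:
  - a complete (reduce) item [A → α .] (dot at the end), and
  - a shift item [B → β . c γ] (dot before a terminal).

Augment with D' → D and build the canonical LR(0) collection (I0 = CLOSURE({[D' → . D]}), then GOTO on every symbol after a dot until no new states appear). It has 16 states:
  I0: { [A → . x C x], [C → . * D Y], [C → .], [D → . A A], [D → . C D x], [D' → . D] }  — shift, reduce
  I1: { [A → . x C x], [C → * . D Y], [C → . * D Y], [C → .], [D → . A A], [D → . C D x] }  — shift, reduce
  I2: { [A → . x C x], [D → A . A] }  — shift
  I3: { [A → . x C x], [C → . * D Y], [C → .], [D → . A A], [D → . C D x], [D → C . D x] }  — shift, reduce
  I4: { [D' → D .] }  — accept
  I5: { [A → x . C x], [C → . * D Y], [C → .] }  — shift, reduce
  I6: { [A → x C . x] }  — shift
  I7: { [A → x C x .] }  — reduce
  I8: { [D → C D . x] }  — shift
  I9: { [D → C D x .] }  — reduce
  I10: { [D → A A .] }  — reduce
  I11: { [C → * D . Y], [C → . * D Y], [C → .], [Y → . C x D] }  — shift, reduce
  I12: { [Y → C . x D] }  — shift
  I13: { [C → * D Y .] }  — reduce
  I14: { [A → . x C x], [C → . * D Y], [C → .], [D → . A A], [D → . C D x], [Y → C x . D] }  — shift, reduce
  I15: { [Y → C x D .] }  — reduce

I0 contains reduce item [C → .] and shift items [A → . x C x], [C → . * D Y] — shift-reduce conflict.
I1 contains reduce item [C → .] and shift items [A → . x C x], [C → . * D Y] — shift-reduce conflict.
I3 contains reduce item [C → .] and shift items [A → . x C x], [C → . * D Y] — shift-reduce conflict.
I5 contains reduce item [C → .] and shift item [C → . * D Y] — shift-reduce conflict.
I11 contains reduce item [C → .] and shift item [C → . * D Y] — shift-reduce conflict.
I14 contains reduce item [C → .] and shift items [A → . x C x], [C → . * D Y] — shift-reduce conflict.

Answer: Yes — I0: [C → .] vs [A → . x C x]; I1: [C → .] vs [A → . x C x]; I3: [C → .] vs [A → . x C x]; I5: [C → .] vs [C → . * D Y]; I11: [C → .] vs [C → . * D Y]; I14: [C → .] vs [A → . x C x]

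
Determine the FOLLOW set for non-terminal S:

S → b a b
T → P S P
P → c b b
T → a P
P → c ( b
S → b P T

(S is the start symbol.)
To compute FOLLOW(S), find every occurrence of S on a right-hand side N → α S β: add FIRST(β) \ {ε}, and if β is empty or nullable also add FOLLOW(N). Iterate to a fixed point.

S is the start symbol, so $ ∈ FOLLOW(S).
In T → P S P: S is followed by P, add FIRST(P) \ {ε} = { 'c' }

Taking the union: FOLLOW(S) = { $, 'c' }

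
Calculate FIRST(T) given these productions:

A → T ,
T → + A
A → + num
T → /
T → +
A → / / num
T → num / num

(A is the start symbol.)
From T → + A:
  - '+' is a terminal: add '+' and stop
From T → /:
  - '/' is a terminal: add '/' and stop
From T → +:
  - '+' is a terminal: add '+' and stop
From T → num / num:
  - num is a terminal: add 'num' and stop

Collecting: FIRST(T) = { '+', '/', 'num' }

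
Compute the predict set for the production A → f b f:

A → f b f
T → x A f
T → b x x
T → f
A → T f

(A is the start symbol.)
PREDICT(A → f b f) = (FIRST(RHS) \ {ε}) ∪ (FOLLOW(A) if ε ∈ FIRST(RHS), i.e. RHS ⇒* ε)
FIRST(f b f) = { 'f' }
ε ∉ FIRST(f b f), so FOLLOW(A) is not added.
PREDICT(A → f b f) = { 'f' }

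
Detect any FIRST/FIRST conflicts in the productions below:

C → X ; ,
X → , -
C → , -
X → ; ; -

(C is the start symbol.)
Yes. C → X ';' ',' / C → ',' '-' on { ',' }

FIRST sets of the non-terminals at (or reachable through a nullable prefix from) the front of some alternative:
  FIRST(X) = { ',', ';' }

Productions for C:
  C → X ; ,: FIRST = { ',', ';' }
  C → , -: FIRST = { ',' }
Productions for X:
  X → , -: FIRST = { ',' }
  X → ; ; -: FIRST = { ';' }

Conflict for C: C → X ; , and C → , -
  Overlap: { ',' }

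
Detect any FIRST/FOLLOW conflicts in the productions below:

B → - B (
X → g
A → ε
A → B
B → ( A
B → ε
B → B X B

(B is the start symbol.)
Yes. B → '(' A with FOLLOW(B) on { '(' }; B → B X B with FOLLOW(B) on { '(', 'g' }; A → B with FOLLOW(A) on { '(', 'g' }

Nullable non-terminals: A, B.
FIRST sets used below: FIRST(B) = { '(', '-', 'g', ε }, FIRST(X) = { 'g' }

A: nullable alternative(s) A → ε, A → B; FOLLOW(A) = { $, '(', 'g' }
  A → ε: FIRST \ {ε} = { } — disjoint from FOLLOW(A)
  A → B: FIRST \ {ε} = { '(', '-', 'g' } — overlaps FOLLOW(A) on { '(', 'g' }: CONFLICT

B: nullable alternative(s) B → ε; FOLLOW(B) = { $, '(', 'g' }
  B → - B (: FIRST \ {ε} = { '-' } — disjoint from FOLLOW(B)
  B → ( A: FIRST \ {ε} = { '(' } — overlaps FOLLOW(B) on { '(' }: CONFLICT
  B → ε: FIRST \ {ε} = { } — this is the only nullable alternative, skip
  B → B X B: FIRST \ {ε} = { '(', '-', 'g' } — overlaps FOLLOW(B) on { '(', 'g' }: CONFLICT

X has no nullable alternative, so no FIRST/FOLLOW check is needed there.

So the grammar has 3 FIRST/FOLLOW conflicts (marked CONFLICT above).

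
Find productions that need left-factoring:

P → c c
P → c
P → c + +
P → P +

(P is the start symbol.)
Left-factoring is needed when two productions for the same non-terminal
share a common prefix on the right-hand side.

Productions for P:
  P → c c
  P → c
  P → c + +
  P → P +

Found common prefix 'c' in productions for P

Answer: Yes, P has productions with common prefix 'c'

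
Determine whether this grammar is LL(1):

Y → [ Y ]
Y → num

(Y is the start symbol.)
Yes, the grammar is LL(1).

A grammar is LL(1) if for each non-terminal N with multiple productions, the predict sets of those productions are pairwise disjoint, where PREDICT(N → α) = (FIRST(α) \ {ε}) ∪ (FOLLOW(N) if α ⇒* ε).

For Y:
  PREDICT(Y → '[' Y ']') = { '[' }
  PREDICT(Y → num) = { 'num' }

All predict sets are disjoint. The grammar IS LL(1).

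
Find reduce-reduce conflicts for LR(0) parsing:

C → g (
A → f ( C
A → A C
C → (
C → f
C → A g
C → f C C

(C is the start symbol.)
No reduce-reduce conflicts

A reduce-reduce conflict occurs when an LR(0) state has two complete items [A → α .] and [B → β .] — both call for a reduction, and with no lookahead the parser cannot choose between them.

Augment with C' → C and build the canonical LR(0) collection (I0 = CLOSURE({[C' → . C]}), then GOTO on every symbol after a dot until no new states appear). It has 13 states:
  I0: { [A → . A C], [A → . f ( C], [C → . (], [C → . A g], [C → . f C C], [C → . f], [C → . g (], [C' → . C] }  — shift
  I1: { [C → ( .] }  — reduce
  I2: { [A → . A C], [A → . f ( C], [A → A . C], [C → . (], [C → . A g], [C → . f C C], [C → . f], [C → . g (], [C → A . g] }  — shift
  I3: { [C' → C .] }  — accept
  I4: { [A → . A C], [A → . f ( C], [A → f . ( C], [C → . (], [C → . A g], [C → . f C C], [C → . f], [C → . g (], [C → f . C C], [C → f .] }  — shift, reduce
  I5: { [C → g . (] }  — shift
  I6: { [C → g ( .] }  — reduce
  I7: { [A → . A C], [A → . f ( C], [A → f ( . C], [C → ( .], [C → . (], [C → . A g], [C → . f C C], [C → . f], [C → . g (] }  — shift, reduce
  I8: { [A → . A C], [A → . f ( C], [C → . (], [C → . A g], [C → . f C C], [C → . f], [C → . g (], [C → f C . C] }  — shift
  I9: { [C → f C C .] }  — reduce
  I10: { [A → f ( C .] }  — reduce
  I11: { [A → A C .] }  — reduce
  I12: { [C → A g .], [C → g . (] }  — shift, reduce

No state contains more than one complete item.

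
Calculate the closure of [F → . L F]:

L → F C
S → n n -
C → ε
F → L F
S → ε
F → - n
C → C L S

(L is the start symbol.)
Start with: [F → . L F]
  [F → . L F] has the dot before L: add [L → . F C]
  [L → . F C] has the dot before F: add [F → . - n]
No further items can be added.

CLOSURE = { [F → . - n], [F → . L F], [L → . F C] }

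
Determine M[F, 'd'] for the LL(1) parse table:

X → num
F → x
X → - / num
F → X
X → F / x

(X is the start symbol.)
To find M[F, 'd'], we find productions for F where 'd' is in the predict set (PREDICT(N → α) = (FIRST(α) \ {ε}) ∪ (FOLLOW(N) if α ⇒* ε)).

Relevant sets:
  FIRST(X) = { '-', 'num', 'x' }

F → x: PREDICT = { 'x' }
F → X: PREDICT = { '-', 'num', 'x' }

M[F, 'd'] is empty (no production applies)

Answer: Empty (error entry)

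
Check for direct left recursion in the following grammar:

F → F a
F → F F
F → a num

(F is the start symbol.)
Direct left recursion occurs when N → N α for some non-terminal N (the right-hand side begins with the left-hand side itself).

F → F a: LEFT RECURSIVE (starts with F)
F → F F: LEFT RECURSIVE (starts with F)
F → a num: starts with a

The grammar has direct left recursion on: F.

Answer: Yes, F is left-recursive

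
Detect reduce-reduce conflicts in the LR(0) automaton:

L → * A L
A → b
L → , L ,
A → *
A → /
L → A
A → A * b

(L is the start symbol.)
Augment with L' → L and build the canonical LR(0) collection (I0 = CLOSURE({[L' → . L]}), then GOTO on every symbol after a dot until no new states appear). It has 16 states:
  I0: { [A → . *], [A → . /], [A → . A * b], [A → . b], [L → . * A L], [L → . , L ,], [L → . A], [L' → . L] }  — shift
  I1: { [A → * .], [A → . *], [A → . /], [A → . A * b], [A → . b], [L → * . A L] }  — shift, reduce
  I2: { [A → . *], [A → . /], [A → . A * b], [A → . b], [L → , . L ,], [L → . * A L], [L → . , L ,], [L → . A] }  — shift
  I3: { [A → / .] }  — reduce
  I4: { [A → A . * b], [L → A .] }  — shift, reduce
  I5: { [L' → L .] }  — accept
  I6: { [A → b .] }  — reduce
  I7: { [A → A * . b] }  — shift
  I8: { [A → A * b .] }  — reduce
  I9: { [L → , L . ,] }  — shift
  I10: { [L → , L , .] }  — reduce
  I11: { [A → * .] }  — reduce
  I12: { [A → . *], [A → . /], [A → . A * b], [A → . b], [A → A . * b], [L → * A . L], [L → . * A L], [L → . , L ,], [L → . A] }  — shift
  I13: { [A → * .], [A → . *], [A → . /], [A → . A * b], [A → . b], [A → A * . b], [L → * . A L] }  — shift, reduce
  I14: { [L → * A L .] }  — reduce
  I15: { [A → A * b .], [A → b .] }  — 2 reduces

I15 contains complete items [A → A * b .], [A → b .] — reduce-reduce conflict.

Answer: Yes — I15: [A → A * b .] vs [A → b .]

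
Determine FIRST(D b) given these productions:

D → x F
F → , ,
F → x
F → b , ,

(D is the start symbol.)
FIRST sets of the non-terminals involved (from the grammar, by fixed-point iteration):
  FIRST(D) = { 'x' }

To compute FIRST(D b), process the symbols left to right:
Symbol D is a non-terminal. Add FIRST(D) \ {ε} = { 'x' }
D is not nullable (ε ∉ FIRST(D)), so stop here.
FIRST(D b) = { 'x' }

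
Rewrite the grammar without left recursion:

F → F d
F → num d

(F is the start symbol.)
F is directly left-recursive. The standard transformation for
  A → A α₁ | ... | A α_m | β₁ | ... | β_n
is
  A  → β₁ A' | ... | β_n A'
  A' → α₁ A' | ... | α_m A' | ε

F → num d becomes F → num d F'
F → F d becomes F' → d F'
Add F' → ε

Resulting grammar:
F → num d F'
F' → d F'
F' → ε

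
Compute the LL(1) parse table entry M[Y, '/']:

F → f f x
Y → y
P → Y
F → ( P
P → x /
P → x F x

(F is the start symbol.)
To find M[Y, '/'], we find productions for Y where '/' is in the predict set (PREDICT(N → α) = (FIRST(α) \ {ε}) ∪ (FOLLOW(N) if α ⇒* ε)).

Y → y: PREDICT = { 'y' }

M[Y, '/'] is empty (no production applies)

Answer: Empty (error entry)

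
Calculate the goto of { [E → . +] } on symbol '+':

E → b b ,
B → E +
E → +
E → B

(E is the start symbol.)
{ [E → + .] }

GOTO(I, '+') = CLOSURE({ [A → αX.β] : [A → α.Xβ] ∈ I, X = '+' })

Items with dot before '+', with the dot advanced:
  [E → . +] → [E → + .]
Closure adds nothing (no advanced item has the dot before a non-terminal).

GOTO = { [E → + .] }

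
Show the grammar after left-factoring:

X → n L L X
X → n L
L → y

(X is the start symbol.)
X → n L X'
X' → L X
X' → ε
L → y

Left-factoring transforms A → αβ₁ | αβ₂ into A → αA' and A' → β₁ | β₂
(α is the longest common prefix among the alternatives). Repeat until
no nonterminal has two alternatives with a common prefix.

Round 1: X has alternatives sharing prefix 'n L'. Introduce X': X → n L X'
  Add: X' → L X
  Add: X' → ε

No remaining common prefixes — done.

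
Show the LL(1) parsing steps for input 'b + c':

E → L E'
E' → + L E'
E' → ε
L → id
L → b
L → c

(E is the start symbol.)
Stack is shown with the top on the left.

Stack     Input    Action
-------------------------
E $       b + c $  output E → L E'
L E' $    b + c $  output L → b
b E' $    b + c $  match 'b'
E' $      + c $    output E' → + L E'
+ L E' $  + c $    match '+'
L E' $    c $      output L → c
c E' $    c $      match 'c'
E' $      $        output E' → ε
$         $        accept

The string is accepted.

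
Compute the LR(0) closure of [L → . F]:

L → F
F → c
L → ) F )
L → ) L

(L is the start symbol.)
{ [F → . c], [L → . F] }

To compute CLOSURE, for each item [A → α.Bβ] where B is a non-terminal, add [B → .γ] for all productions B → γ; repeat for the newly added items until nothing changes.

Start with: [L → . F]
  [L → . F] has the dot before F: add [F → . c]
No further items can be added.

CLOSURE = { [F → . c], [L → . F] }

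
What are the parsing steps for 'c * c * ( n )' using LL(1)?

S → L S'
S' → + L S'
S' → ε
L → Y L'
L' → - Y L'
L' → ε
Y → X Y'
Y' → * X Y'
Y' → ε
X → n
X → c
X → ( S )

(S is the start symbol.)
Stack is shown with the top on the left.

Stack                    Input            Action
------------------------------------------------
S $                      c * c * ( n ) $  output S → L S'
L S' $                   c * c * ( n ) $  output L → Y L'
Y L' S' $                c * c * ( n ) $  output Y → X Y'
X Y' L' S' $             c * c * ( n ) $  output X → c
c Y' L' S' $             c * c * ( n ) $  match 'c'
Y' L' S' $               * c * ( n ) $    output Y' → * X Y'
* X Y' L' S' $           * c * ( n ) $    match '*'
X Y' L' S' $             c * ( n ) $      output X → c
c Y' L' S' $             c * ( n ) $      match 'c'
Y' L' S' $               * ( n ) $        output Y' → * X Y'
* X Y' L' S' $           * ( n ) $        match '*'
X Y' L' S' $             ( n ) $          output X → ( S )
( S ) Y' L' S' $         ( n ) $          match '('
S ) Y' L' S' $           n ) $            output S → L S'
L S' ) Y' L' S' $        n ) $            output L → Y L'
Y L' S' ) Y' L' S' $     n ) $            output Y → X Y'
X Y' L' S' ) Y' L' S' $  n ) $            output X → n
n Y' L' S' ) Y' L' S' $  n ) $            match 'n'
Y' L' S' ) Y' L' S' $    ) $              output Y' → ε
L' S' ) Y' L' S' $       ) $              output L' → ε
S' ) Y' L' S' $          ) $              output S' → ε
) Y' L' S' $             ) $              match ')'
Y' L' S' $               $                output Y' → ε
L' S' $                  $                output L' → ε
S' $                     $                output S' → ε
$                        $                accept

The string is accepted.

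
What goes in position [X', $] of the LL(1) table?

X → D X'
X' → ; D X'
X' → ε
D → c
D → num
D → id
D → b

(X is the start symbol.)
To find M[X', $], we find productions for X' where $ is in the predict set (PREDICT(N → α) = (FIRST(α) \ {ε}) ∪ (FOLLOW(N) if α ⇒* ε)).

Relevant sets:
  FOLLOW(X') = { $ }

X' → ; D X': PREDICT = { ';' }
X' → ε: PREDICT = { $ }
  $ is in predict set, so this production goes in M[X', $]

M[X', $] = X' → ε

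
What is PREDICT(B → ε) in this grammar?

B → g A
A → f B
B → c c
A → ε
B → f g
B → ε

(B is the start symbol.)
{ $ }

PREDICT(B → ε) = (FIRST(RHS) \ {ε}) ∪ (FOLLOW(B) if ε ∈ FIRST(RHS), i.e. RHS ⇒* ε)
The right-hand side is ε (FIRST(ε) = { ε }), so the predict set is FOLLOW(B) = { $ }
PREDICT(B → ε) = { $ }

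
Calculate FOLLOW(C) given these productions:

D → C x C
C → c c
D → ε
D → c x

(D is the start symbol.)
{ $, 'x' }

To compute FOLLOW(C), find every occurrence of C on a right-hand side N → α C β: add FIRST(β) \ {ε}, and if β is empty or nullable also add FOLLOW(N). Iterate to a fixed point.

In D → C x C: C is followed by x C, add FIRST(x C) \ {ε} = { 'x' }
In D → C x C: C is at the end, add FOLLOW(D)

The FOLLOW sets referred to above (computed the same way, to a fixed point):
  FOLLOW(D) = { $ }

Taking the union: FOLLOW(C) = { $, 'x' }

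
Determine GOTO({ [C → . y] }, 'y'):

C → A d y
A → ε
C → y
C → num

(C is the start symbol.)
{ [C → y .] }

GOTO(I, 'y') = CLOSURE({ [A → αX.β] : [A → α.Xβ] ∈ I, X = 'y' })

Items with dot before 'y', with the dot advanced:
  [C → . y] → [C → y .]
Closure adds nothing (no advanced item has the dot before a non-terminal).

GOTO = { [C → y .] }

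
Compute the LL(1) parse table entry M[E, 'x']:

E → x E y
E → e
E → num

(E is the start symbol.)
E → x E y

To find M[E, 'x'], we find productions for E where 'x' is in the predict set (PREDICT(N → α) = (FIRST(α) \ {ε}) ∪ (FOLLOW(N) if α ⇒* ε)).

E → x E y: PREDICT = { 'x' }
  'x' is in predict set, so this production goes in M[E, 'x']
E → e: PREDICT = { 'e' }
E → num: PREDICT = { 'num' }

M[E, 'x'] = E → x E y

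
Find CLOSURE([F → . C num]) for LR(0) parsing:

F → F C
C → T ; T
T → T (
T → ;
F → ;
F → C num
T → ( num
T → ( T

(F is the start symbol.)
{ [C → . T ; T], [F → . C num], [T → . ( T], [T → . ( num], [T → . ;], [T → . T (] }

To compute CLOSURE, for each item [A → α.Bβ] where B is a non-terminal, add [B → .γ] for all productions B → γ; repeat for the newly added items until nothing changes.

Start with: [F → . C num]
  [F → . C num] has the dot before C: add [C → . T ; T]
  [C → . T ; T] has the dot before T: add [T → . T (], [T → . ;], [T → . ( num], [T → . ( T]
No further items can be added.

CLOSURE = { [C → . T ; T], [F → . C num], [T → . ( T], [T → . ( num], [T → . ;], [T → . T (] }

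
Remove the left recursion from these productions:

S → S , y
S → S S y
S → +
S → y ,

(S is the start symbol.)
S → + S'
S → y , S'
S' → , y S'
S' → S y S'
S' → ε

S is directly left-recursive. The standard transformation for
  A → A α₁ | ... | A α_m | β₁ | ... | β_n
is
  A  → β₁ A' | ... | β_n A'
  A' → α₁ A' | ... | α_m A' | ε

S → + becomes S → + S'
S → y , becomes S → y , S'
S → S , y becomes S' → , y S'
S → S S y becomes S' → S y S'
Add S' → ε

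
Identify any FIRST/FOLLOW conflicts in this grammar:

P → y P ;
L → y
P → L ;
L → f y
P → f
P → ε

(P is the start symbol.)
No FIRST/FOLLOW conflicts.

Nullable non-terminals: P.
FIRST sets used below: FIRST(L) = { 'f', 'y' }

P: nullable alternative(s) P → ε; FOLLOW(P) = { $, ';' }
  P → y P ;: FIRST \ {ε} = { 'y' } — disjoint from FOLLOW(P)
  P → L ;: FIRST \ {ε} = { 'f', 'y' } — disjoint from FOLLOW(P)
  P → f: FIRST \ {ε} = { 'f' } — disjoint from FOLLOW(P)
  P → ε: FIRST \ {ε} = { } — this is the only nullable alternative, skip

L has no nullable alternative, so no FIRST/FOLLOW check is needed there.

No FIRST/FOLLOW conflicts found.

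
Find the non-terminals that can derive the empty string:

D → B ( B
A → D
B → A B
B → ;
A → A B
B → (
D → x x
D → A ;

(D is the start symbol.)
There are no ε-productions, so no non-terminal can derive ε.
No non-terminals are nullable.

Answer: None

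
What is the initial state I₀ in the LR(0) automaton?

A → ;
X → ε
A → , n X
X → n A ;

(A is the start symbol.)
First, augment the grammar with A' → A
I₀ = CLOSURE({ [A' → . A] }):
  [A' → . A] has the dot before A: add [A → . ;], [A → . , n X]
No further items can be added.

I₀ = { [A → . , n X], [A → . ;], [A' → . A] }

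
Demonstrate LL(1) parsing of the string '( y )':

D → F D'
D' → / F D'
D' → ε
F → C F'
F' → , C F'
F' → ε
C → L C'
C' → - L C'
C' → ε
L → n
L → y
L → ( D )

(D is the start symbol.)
LL(1) parsing maintains a stack (initially the start symbol over $) and the input. At each step: if the stack top is a terminal, match it against the current input token; if it is a non-terminal N, replace it with the RHS of M[N, lookahead] (the unique production whose predict set contains the lookahead).

Stack is shown with the top on the left.

Stack                    Input    Action
----------------------------------------
D $                      ( y ) $  output D → F D'
F D' $                   ( y ) $  output F → C F'
C F' D' $                ( y ) $  output C → L C'
L C' F' D' $             ( y ) $  output L → ( D )
( D ) C' F' D' $         ( y ) $  match '('
D ) C' F' D' $           y ) $    output D → F D'
F D' ) C' F' D' $        y ) $    output F → C F'
C F' D' ) C' F' D' $     y ) $    output C → L C'
L C' F' D' ) C' F' D' $  y ) $    output L → y
y C' F' D' ) C' F' D' $  y ) $    match 'y'
C' F' D' ) C' F' D' $    ) $      output C' → ε
F' D' ) C' F' D' $       ) $      output F' → ε
D' ) C' F' D' $          ) $      output D' → ε
) C' F' D' $             ) $      match ')'
C' F' D' $               $        output C' → ε
F' D' $                  $        output F' → ε
D' $                     $        output D' → ε
$                        $        accept

The string is accepted.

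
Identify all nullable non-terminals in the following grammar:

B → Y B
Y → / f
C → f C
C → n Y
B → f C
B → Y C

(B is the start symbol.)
None

There are no ε-productions, so no non-terminal can derive ε.
No non-terminals are nullable.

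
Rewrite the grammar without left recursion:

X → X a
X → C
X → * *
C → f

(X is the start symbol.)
X → C X'
X → * * X'
X' → a X'
X' → ε
C → f

X is directly left-recursive. The standard transformation for
  A → A α₁ | ... | A α_m | β₁ | ... | β_n
is
  A  → β₁ A' | ... | β_n A'
  A' → α₁ A' | ... | α_m A' | ε

X → C becomes X → C X'
X → * * becomes X → * * X'
X → X a becomes X' → a X'
Add X' → ε

Productions for other non-terminals are unchanged:
  C → f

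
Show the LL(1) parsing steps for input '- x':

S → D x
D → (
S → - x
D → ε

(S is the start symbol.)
Stack is shown with the top on the left.

Stack  Input  Action
--------------------
S $    - x $  output S → - x
- x $  - x $  match '-'
x $    x $    match 'x'
$      $      accept

The string is accepted.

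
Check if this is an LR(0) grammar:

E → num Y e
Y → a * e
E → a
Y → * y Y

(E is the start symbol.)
Yes, the grammar is LR(0)

A grammar is LR(0) if no state in the canonical LR(0) collection has:
  - both a shift item (dot before a terminal) and a complete item (shift-reduce conflict), or
  - two or more complete items (reduce-reduce conflict; the accept item [E' → E .] counts as a complete item here).

Augment with E' → E and build the canonical LR(0) collection (I0 = CLOSURE({[E' → . E]}), then GOTO on every symbol after a dot until no new states appear). It has 12 states:
  I0: { [E → . a], [E → . num Y e], [E' → . E] }  — shift
  I1: { [E' → E .] }  — accept
  I2: { [E → a .] }  — reduce
  I3: { [E → num . Y e], [Y → . * y Y], [Y → . a * e] }  — shift
  I4: { [Y → * . y Y] }  — shift
  I5: { [E → num Y . e] }  — shift
  I6: { [Y → a . * e] }  — shift
  I7: { [Y → a * . e] }  — shift
  I8: { [Y → a * e .] }  — reduce
  I9: { [E → num Y e .] }  — reduce
  I10: { [Y → * y . Y], [Y → . * y Y], [Y → . a * e] }  — shift
  I11: { [Y → * y Y .] }  — reduce

Every state is either a pure shift/goto state or contains exactly one complete item and nothing to shift — no conflicts. The grammar is LR(0).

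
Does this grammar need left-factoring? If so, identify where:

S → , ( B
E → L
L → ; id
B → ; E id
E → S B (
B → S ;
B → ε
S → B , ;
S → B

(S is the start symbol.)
Left-factoring is needed when two productions for the same non-terminal
share a common prefix on the right-hand side.

Productions for S:
  S → , ( B
  S → B , ;
  S → B
Productions for E:
  E → L
  E → S B (
Productions for B:
  B → ; E id
  B → S ;
  B → ε

Found common prefix 'B' in productions for S

Answer: Yes, S has productions with common prefix 'B'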